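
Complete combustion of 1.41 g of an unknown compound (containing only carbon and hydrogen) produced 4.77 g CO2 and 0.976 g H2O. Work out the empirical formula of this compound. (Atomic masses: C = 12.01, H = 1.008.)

mol C = 4.77 / 44.01 = 0.1084; mass C = 0.1084 × 12.01 = 1.302 g
mol H = 2 × (0.976 / 18.02) = 0.1083; mass H = 0.1083 × 1.008 = 0.1092 g
Divide by the smallest (0.1083 mol H): C 1.001, H 1.000
Ratio ≈ 1:1, so the empirical formula is CH

CH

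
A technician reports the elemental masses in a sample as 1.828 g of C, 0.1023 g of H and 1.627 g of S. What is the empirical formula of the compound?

n(C) = 1.828/12.01 = 0.1522, n(H) = 0.1023/1.008 = 0.1015, n(S) = 1.627/32.07 = 0.05073
Divide by the smallest (0.05073 mol S): C 3.000, H 2.000, S 1.000
→ C3H2S

C3H2S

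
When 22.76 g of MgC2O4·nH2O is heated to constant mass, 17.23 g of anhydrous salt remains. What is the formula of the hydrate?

Mass of water lost = 22.76 − 17.23 = 5.53 g → 5.53 / 18.02 = 0.3069 mol H2O
Molar mass of MgC2O4 = 112.33 g/mol → mol MgC2O4 = 17.23 / 112.33 = 0.1534
n = 0.3069 / 0.1534 = 2.00 ≈ 2 → MgC2O4·2H2O

MgC2O4·2H2O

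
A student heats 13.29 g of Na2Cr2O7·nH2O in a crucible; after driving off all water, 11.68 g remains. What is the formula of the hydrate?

Na2Cr2O7·2H2O

Mass of water lost = 13.29 − 11.68 = 1.61 g → 1.61 / 18.02 = 0.08935 mol H2O
Molar mass of Na2Cr2O7 = 261.98 g/mol → mol Na2Cr2O7 = 11.68 / 261.98 = 0.04458
n = 0.08935 / 0.04458 = 2.00 ≈ 2 → Na2Cr2O7·2H2O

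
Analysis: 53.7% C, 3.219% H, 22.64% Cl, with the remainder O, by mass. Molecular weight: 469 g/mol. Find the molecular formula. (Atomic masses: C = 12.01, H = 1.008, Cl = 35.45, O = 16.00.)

C21H15Cl3O6

Assume 100 g: 53.7 g C, 3.219 g H, 22.64 g Cl, 20.441 g O.
n(C) = 53.7/12.01 = 4.471, n(H) = 3.219/1.008 = 3.193, n(Cl) = 22.64/35.45 = 0.6386, n(O) = 20.441/16.00 = 1.278
Ratios (÷ 0.6386): C 7.001, H 5.000, Cl 1.000, O 2.000
→ C7H5ClO2
Empirical-formula mass = 156.56 g/mol
n = 469 / 156.56 = 3.00 ≈ 3
Molecular formula = (C7H5ClO2)×3 = C21H15Cl3O6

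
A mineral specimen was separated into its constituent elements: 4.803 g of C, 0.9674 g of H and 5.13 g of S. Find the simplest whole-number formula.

C5H12S2

C: 4.803 g ÷ 12.01 g/mol = 0.3999 mol
H: 0.9674 g ÷ 1.008 g/mol = 0.9597 mol
S: 5.13 g ÷ 32.07 g/mol = 0.16 mol
Smallest is S at 0.16 mol; normalising gives C 2.500, H 6.000, S 1.000
×2: C 5.00, H 12.00, S 2.00 → C5H12S2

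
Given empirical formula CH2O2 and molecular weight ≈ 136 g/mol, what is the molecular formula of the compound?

Empirical-formula mass = 46.03 g/mol
n = 136 / 46.03 = 2.95 ≈ 3
Molecular formula = (CH2O2)3 = C3H6O6

C3H6O6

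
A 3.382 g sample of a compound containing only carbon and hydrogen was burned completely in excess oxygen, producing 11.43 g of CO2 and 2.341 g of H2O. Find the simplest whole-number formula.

CH

mol C = 11.43 / 44.01 = 0.2597; mass C = 0.2597 × 12.01 = 3.119 g
mol H = 2 × (2.341 / 18.02) = 0.2598; mass H = 0.2598 × 1.008 = 0.2619 g
Ratios (÷ 0.2597): C 1.000, H 1.000
≈ 1:1 → CH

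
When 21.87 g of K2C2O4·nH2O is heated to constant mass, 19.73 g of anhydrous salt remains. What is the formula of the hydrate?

K2C2O4·H2O

Mass of water lost = 21.87 − 19.73 = 2.14 g → 2.14 / 18.02 = 0.1188 mol H2O
Molar mass of K2C2O4 = 166.22 g/mol → mol K2C2O4 = 19.73 / 166.22 = 0.1187
n = 0.1188 / 0.1187 = 1.00 ≈ 1 → K2C2O4·H2O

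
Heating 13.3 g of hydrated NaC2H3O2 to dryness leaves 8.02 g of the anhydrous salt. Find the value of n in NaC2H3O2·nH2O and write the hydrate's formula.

NaC2H3O2·3H2O

Mass of water lost = 13.3 − 8.02 = 5.28 g → 5.28 / 18.02 = 0.293 mol H2O
Molar mass of NaC2H3O2 = 82.03 g/mol → mol NaC2H3O2 = 8.02 / 82.03 = 0.09776
n = 0.293 / 0.09776 = 3.00 ≈ 3 → NaC2H3O2·3H2O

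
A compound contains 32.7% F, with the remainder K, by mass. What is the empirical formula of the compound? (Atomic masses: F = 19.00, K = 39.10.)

Assume 100 g: 32.7 g F, 67.3 g K.
F: 32.7 g ÷ 19.00 g/mol = 1.721 mol
K: 67.3 g ÷ 39.10 g/mol = 1.721 mol
Smallest is F at 1.721 mol; normalising gives F 1.000, K 1.000
→ FK

FK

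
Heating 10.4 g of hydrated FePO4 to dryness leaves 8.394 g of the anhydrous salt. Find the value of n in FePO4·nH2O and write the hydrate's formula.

FePO4·2H2O

Mass of water lost = 10.4 − 8.394 = 2.006 g → 2.006 / 18.02 = 0.1113 mol H2O
Molar mass of FePO4 = 150.82 g/mol → mol FePO4 = 8.394 / 150.82 = 0.05566
n = 0.1113 / 0.05566 = 2.00 ≈ 2 → FePO4·2H2O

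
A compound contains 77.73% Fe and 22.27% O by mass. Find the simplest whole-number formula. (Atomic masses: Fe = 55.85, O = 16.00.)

FeO

Assume 100 g: 77.73 g Fe, 22.27 g O.
Moles — Fe: 77.73 / 55.85 = 1.392 mol; O: 22.27 / 16.00 = 1.392 mol
Ratios (÷ 1.392): Fe 1.000, O 1.000
Ratio ≈ 1:1, so the empirical formula is FeO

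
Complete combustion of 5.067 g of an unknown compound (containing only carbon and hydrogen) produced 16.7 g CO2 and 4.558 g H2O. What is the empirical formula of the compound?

C3H4

mol C = 16.7 / 44.01 = 0.3795; mass C = 0.3795 × 12.01 = 4.557 g
mol H = 2 × (4.558 / 18.02) = 0.5059; mass H = 0.5059 × 1.008 = 0.5099 g
Smallest is C at 0.3795 mol; normalising gives C 1.000, H 1.333
×3: C 3.00, H 4.00 → C3H4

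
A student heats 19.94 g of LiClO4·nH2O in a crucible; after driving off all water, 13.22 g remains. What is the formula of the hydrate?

LiClO4·3H2O

Mass of water lost = 19.94 − 13.22 = 6.72 g → 6.72 / 18.02 = 0.3729 mol H2O
Molar mass of LiClO4 = 106.39 g/mol → mol LiClO4 = 13.22 / 106.39 = 0.1243
n = 0.3729 / 0.1243 = 3.00 ≈ 3 → LiClO4·3H2O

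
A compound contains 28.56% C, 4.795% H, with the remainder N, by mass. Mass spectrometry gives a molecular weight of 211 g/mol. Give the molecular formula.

C5H10N10

Assume 100 g: 28.56 g C, 4.795 g H, 66.645 g N.
n(C) = 28.56/12.01 = 2.378, n(H) = 4.795/1.008 = 4.757, n(N) = 66.645/14.01 = 4.757
Ratios (÷ 2.378): C 1.000, H 2.000, N 2.000
Ratio ≈ 1:2:2, so the empirical formula is CH2N2
Empirical-formula mass = 42.05 g/mol
n = 211 / 42.05 = 5.02 ≈ 5
Molecular formula = (CH2N2)×5 = C5H10N10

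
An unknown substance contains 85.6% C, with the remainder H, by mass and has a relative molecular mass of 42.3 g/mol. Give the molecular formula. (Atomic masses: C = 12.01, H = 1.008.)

C3H6

Assume 100 g: 85.6 g C, 14.4 g H.
C: 85.6 g ÷ 12.01 g/mol = 7.127 mol
H: 14.4 g ÷ 1.008 g/mol = 14.29 mol
Divide by the smallest (7.127 mol C): C 1.000, H 2.004
Ratio ≈ 1:2, so the empirical formula is CH2
Empirical-formula mass = 14.03 g/mol
n = 42.3 / 14.03 = 3.02 ≈ 3
Molecular formula = (CH2)×3 = C3H6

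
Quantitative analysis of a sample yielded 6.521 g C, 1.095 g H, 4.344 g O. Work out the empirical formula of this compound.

Moles — C: 6.521 / 12.01 = 0.543 mol; H: 1.095 / 1.008 = 1.086 mol; O: 4.344 / 16.00 = 0.2715 mol
Ratios (÷ 0.2715): C 2.000, H 4.001, O 1.000
Ratio ≈ 2:4:1, so the empirical formula is C2H4O

C2H4O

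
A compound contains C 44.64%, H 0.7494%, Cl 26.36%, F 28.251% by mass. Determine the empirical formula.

C5HClF2

Assume 100 g: 44.64 g C, 0.7494 g H, 26.36 g Cl, 28.251 g F.
Moles — C: 44.64 / 12.01 = 3.717 mol; H: 0.7494 / 1.008 = 0.7435 mol; Cl: 26.36 / 35.45 = 0.7436 mol; F: 28.251 / 19.00 = 1.487 mol
Smallest is H at 0.7435 mol; normalising gives C 5.000, H 1.000, Cl 1.000, F 2.000
→ C5HClF2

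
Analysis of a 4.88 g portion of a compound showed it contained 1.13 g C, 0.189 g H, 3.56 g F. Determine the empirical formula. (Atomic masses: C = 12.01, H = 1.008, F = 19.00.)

C: 1.13 g ÷ 12.01 g/mol = 0.09409 mol
H: 0.189 g ÷ 1.008 g/mol = 0.1875 mol
F: 3.56 g ÷ 19.00 g/mol = 0.1874 mol
Ratios (÷ 0.09409): C 1.000, H 1.993, F 1.991
≈ 1:2:2 → CH2F2

CH2F2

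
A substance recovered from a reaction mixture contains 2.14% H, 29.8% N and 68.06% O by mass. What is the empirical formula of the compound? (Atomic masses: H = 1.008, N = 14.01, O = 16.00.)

HNO2

Assume 100 g: 2.14 g H, 29.8 g N, 68.06 g O.
n(H) = 2.14/1.008 = 2.123, n(N) = 29.8/14.01 = 2.127, n(O) = 68.06/16.00 = 4.254
Divide by the smallest (2.123 mol H): H 1.000, N 1.002, O 2.004
Ratio ≈ 1:1:2, so the empirical formula is HNO2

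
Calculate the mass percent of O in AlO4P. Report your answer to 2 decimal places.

Molar mass = 1(26.98) + 4(16.00) + 1(30.97) = 121.950 g/mol
Mass of O per mole = 4 × 16.00 = 64.000 g
% O = 64.000 / 121.950 × 100 = 52.48%

52.48%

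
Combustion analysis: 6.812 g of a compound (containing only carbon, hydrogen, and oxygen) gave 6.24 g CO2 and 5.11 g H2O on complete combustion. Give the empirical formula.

CH4O2

mol C = 6.24 / 44.01 = 0.1418; mass C = 0.1418 × 12.01 = 1.703 g
mol H = 2 × (5.11 / 18.02) = 0.5671; mass H = 0.5671 × 1.008 = 0.5717 g
mass O = 6.812 − (2.275) = 4.537 g → mol O = 0.2836
Ratios (÷ 0.1418): C 1.000, H 4.000, O 2.000
≈ 1:4:2 → CH4O2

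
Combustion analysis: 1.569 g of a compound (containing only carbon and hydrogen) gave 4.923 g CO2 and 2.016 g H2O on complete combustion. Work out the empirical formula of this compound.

CH2

mol C = 4.923 / 44.01 = 0.1119; mass C = 0.1119 × 12.01 = 1.343 g
mol H = 2 × (2.016 / 18.02) = 0.2238; mass H = 0.2238 × 1.008 = 0.2255 g
Ratios (÷ 0.1119): C 1.000, H 2.000
→ CH2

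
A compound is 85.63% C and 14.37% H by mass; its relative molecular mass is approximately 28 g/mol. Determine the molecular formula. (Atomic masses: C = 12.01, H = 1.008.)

C2H4

Assume 100 g: 85.63 g C, 14.37 g H.
C: 85.63 g ÷ 12.01 g/mol = 7.13 mol
H: 14.37 g ÷ 1.008 g/mol = 14.26 mol
Divide by the smallest (7.13 mol C): C 1.000, H 1.999
Ratio ≈ 1:2, so the empirical formula is CH2
Empirical-formula mass = 14.03 g/mol
n = 28 / 14.03 = 2.00 ≈ 2
Molecular formula = (CH2)×2 = C2H4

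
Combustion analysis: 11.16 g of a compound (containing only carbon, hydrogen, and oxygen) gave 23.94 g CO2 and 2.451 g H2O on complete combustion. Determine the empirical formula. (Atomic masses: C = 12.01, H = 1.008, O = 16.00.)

mol C = 23.94 / 44.01 = 0.5440; mass C = 0.5440 × 12.01 = 6.533 g
mol H = 2 × (2.451 / 18.02) = 0.2720; mass H = 0.2720 × 1.008 = 0.2742 g
mass O = 11.16 − (6.807) = 4.353 g → mol O = 0.2720
Divide by the smallest (0.272 mol H): C 2.000, H 1.000, O 1.000
≈ 2:1:1 → C2HO

C2HO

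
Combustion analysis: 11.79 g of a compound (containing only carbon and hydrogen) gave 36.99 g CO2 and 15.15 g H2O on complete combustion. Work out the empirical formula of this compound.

CH2

mol C = 36.99 / 44.01 = 0.8405; mass C = 0.8405 × 12.01 = 10.09 g
mol H = 2 × (15.15 / 18.02) = 1.681; mass H = 1.681 × 1.008 = 1.695 g
Divide by the smallest (0.8405 mol C): C 1.000, H 2.001
≈ 1:2 → CH2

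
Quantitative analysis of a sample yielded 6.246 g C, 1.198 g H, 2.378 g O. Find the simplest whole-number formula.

C7H16O2

n(C) = 6.246/12.01 = 0.5201, n(H) = 1.198/1.008 = 1.188, n(O) = 2.378/16.00 = 0.1486
Divide by the smallest (0.1486 mol O): C 3.499, H 7.997, O 1.000
×2: C 7.00, H 15.99, O 2.00 → C7H16O2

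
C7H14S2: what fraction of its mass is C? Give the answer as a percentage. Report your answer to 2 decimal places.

51.79%

Molar mass = 7(12.01) + 14(1.008) + 2(32.07) = 162.322 g/mol
Mass of C per mole = 7 × 12.01 = 84.070 g
% C = 84.070 / 162.322 × 100 = 51.79%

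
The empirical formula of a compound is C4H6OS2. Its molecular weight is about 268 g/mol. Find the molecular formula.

C8H12O2S4

Empirical-formula mass = 134.23 g/mol
n = 268 / 134.23 = 2.00 ≈ 2
Molecular formula = (C4H6OS2)2 = C8H12O2S4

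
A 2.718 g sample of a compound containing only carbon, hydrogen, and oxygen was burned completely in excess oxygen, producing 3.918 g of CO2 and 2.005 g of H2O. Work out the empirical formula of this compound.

C2H5O2

mol C = 3.918 / 44.01 = 0.08903; mass C = 0.08903 × 12.01 = 1.069 g
mol H = 2 × (2.005 / 18.02) = 0.2225; mass H = 0.2225 × 1.008 = 0.2243 g
mass O = 2.718 − (1.294) = 1.424 g → mol O = 0.08903
Divide by the smallest (0.08903 mol C): C 1.000, H 2.500, O 1.000
×2: C 2.00, H 5.00, O 2.00 → C2H5O2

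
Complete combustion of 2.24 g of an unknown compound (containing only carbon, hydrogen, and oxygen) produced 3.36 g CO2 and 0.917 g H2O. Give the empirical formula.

mol C = 3.36 / 44.01 = 0.07635; mass C = 0.07635 × 12.01 = 0.9169 g
mol H = 2 × (0.917 / 18.02) = 0.1018; mass H = 0.1018 × 1.008 = 0.1026 g
mass O = 2.24 − (1.020) = 1.220 g → mol O = 0.07628
Divide by the smallest (0.07628 mol O): C 1.001, H 1.334, O 1.000
Scaling by 3: C 3.00, H 4.00, O 3.00 → C3H4O3

C3H4O3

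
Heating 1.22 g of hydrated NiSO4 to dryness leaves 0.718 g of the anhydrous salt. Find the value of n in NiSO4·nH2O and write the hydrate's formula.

Mass of water lost = 1.22 − 0.718 = 0.502 g → 0.502 / 18.02 = 0.02786 mol H2O
Molar mass of NiSO4 = 154.76 g/mol → mol NiSO4 = 0.718 / 154.76 = 0.004639
n = 0.02786 / 0.004639 = 6.00 ≈ 6 → NiSO4·6H2O

NiSO4·6H2O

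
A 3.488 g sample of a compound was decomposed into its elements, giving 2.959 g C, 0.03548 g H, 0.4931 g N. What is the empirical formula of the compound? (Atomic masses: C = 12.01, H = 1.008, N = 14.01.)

C: 2.959 g ÷ 12.01 g/mol = 0.2464 mol
H: 0.03548 g ÷ 1.008 g/mol = 0.0352 mol
N: 0.4931 g ÷ 14.01 g/mol = 0.0352 mol
Divide by the smallest (0.0352 mol N): C 7.000, H 1.000, N 1.000
Ratio ≈ 7:1:1, so the empirical formula is C7HN

C7HN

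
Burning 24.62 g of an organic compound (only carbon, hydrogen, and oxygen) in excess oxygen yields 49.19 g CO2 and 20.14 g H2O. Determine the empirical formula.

C2H4O

mol C = 49.19 / 44.01 = 1.118; mass C = 1.118 × 12.01 = 13.42 g
mol H = 2 × (20.14 / 18.02) = 2.235; mass H = 2.235 × 1.008 = 2.253 g
mass O = 24.62 − (15.68) = 8.943 g → mol O = 0.5590
Smallest is O at 0.559 mol; normalising gives C 2.000, H 3.999, O 1.000
≈ 2:4:1 → C2H4O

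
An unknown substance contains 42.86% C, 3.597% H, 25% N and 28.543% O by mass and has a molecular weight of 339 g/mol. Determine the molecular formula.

Assume 100 g: 42.86 g C, 3.597 g H, 25 g N, 28.543 g O.
Moles — C: 42.86 / 12.01 = 3.569 mol; H: 3.597 / 1.008 = 3.568 mol; N: 25 / 14.01 = 1.784 mol; O: 28.543 / 16.00 = 1.784 mol
Smallest is O at 1.784 mol; normalising gives C 2.000, H 2.000, N 1.000, O 1.000
Ratio ≈ 2:2:1:1, so the empirical formula is C2H2NO
Empirical-formula mass = 56.05 g/mol
n = 339 / 56.05 = 6.05 ≈ 6
Molecular formula = (C2H2NO)×6 = C12H12N6O6

C12H12N6O6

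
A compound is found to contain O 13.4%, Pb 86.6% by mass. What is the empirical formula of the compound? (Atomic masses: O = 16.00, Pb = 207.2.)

O2Pb

Assume 100 g: 13.4 g O, 86.6 g Pb.
O: 13.4 g ÷ 16.00 g/mol = 0.8375 mol
Pb: 86.6 g ÷ 207.2 g/mol = 0.418 mol
Smallest is Pb at 0.418 mol; normalising gives O 2.004, Pb 1.000
→ O2Pb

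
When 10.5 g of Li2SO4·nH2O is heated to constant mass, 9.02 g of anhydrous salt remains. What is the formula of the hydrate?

Li2SO4·H2O

Mass of water lost = 10.5 − 9.02 = 1.48 g → 1.48 / 18.02 = 0.08213 mol H2O
Molar mass of Li2SO4 = 109.95 g/mol → mol Li2SO4 = 9.02 / 109.95 = 0.08204
n = 0.08213 / 0.08204 = 1.00 ≈ 1 → Li2SO4·H2O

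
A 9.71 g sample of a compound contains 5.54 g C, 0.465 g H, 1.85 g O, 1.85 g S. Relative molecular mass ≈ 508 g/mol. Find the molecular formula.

Moles — C: 5.54 / 12.01 = 0.4613 mol; H: 0.465 / 1.008 = 0.4613 mol; O: 1.85 / 16.00 = 0.1156 mol; S: 1.85 / 32.07 = 0.05769 mol
Ratios (÷ 0.05769): C 7.996, H 7.997, O 2.004, S 1.000
Ratio ≈ 8:8:2:1, so the empirical formula is C8H8O2S
Empirical-formula mass = 168.21 g/mol
n = 508 / 168.21 = 3.02 ≈ 3
Molecular formula = (C8H8O2S)×3 = C24H24O6S3

C24H24O6S3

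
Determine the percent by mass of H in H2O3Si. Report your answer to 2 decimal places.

2.58%

Molar mass = 2(1.008) + 3(16.00) + 1(28.09) = 78.106 g/mol
Mass of H per mole = 2 × 1.008 = 2.016 g
% H = 2.016 / 78.106 × 100 = 2.58%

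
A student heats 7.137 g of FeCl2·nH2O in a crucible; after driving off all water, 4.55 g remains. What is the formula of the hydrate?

Mass of water lost = 7.137 − 4.55 = 2.587 g → 2.587 / 18.02 = 0.1436 mol H2O
Molar mass of FeCl2 = 126.75 g/mol → mol FeCl2 = 4.55 / 126.75 = 0.0359
n = 0.1436 / 0.0359 = 4.00 ≈ 4 → FeCl2·4H2O

FeCl2·4H2O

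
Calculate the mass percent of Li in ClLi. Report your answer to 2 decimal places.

Molar mass = 1(35.45) + 1(6.94) = 42.390 g/mol
Mass of Li per mole = 1 × 6.94 = 6.940 g
% Li = 6.940 / 42.390 × 100 = 16.37%

16.37%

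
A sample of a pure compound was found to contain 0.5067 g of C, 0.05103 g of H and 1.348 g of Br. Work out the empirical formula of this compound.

C5H6Br2

n(C) = 0.5067/12.01 = 0.04219, n(H) = 0.05103/1.008 = 0.05062, n(Br) = 1.348/79.90 = 0.01687
Divide by the smallest (0.01687 mol Br): C 2.501, H 3.001, Br 1.000
×2: C 5.00, H 6.00, Br 2.00 → C5H6Br2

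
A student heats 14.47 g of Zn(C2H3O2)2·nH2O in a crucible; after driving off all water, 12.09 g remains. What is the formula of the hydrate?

Mass of water lost = 14.47 − 12.09 = 2.38 g → 2.38 / 18.02 = 0.1321 mol H2O
Molar mass of Zn(C2H3O2)2 = 183.47 g/mol → mol Zn(C2H3O2)2 = 12.09 / 183.47 = 0.0659
n = 0.1321 / 0.0659 = 2.00 ≈ 2 → Zn(C2H3O2)2·2H2O

Zn(C2H3O2)2·2H2O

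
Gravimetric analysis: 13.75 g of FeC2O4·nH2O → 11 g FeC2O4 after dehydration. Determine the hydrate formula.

Mass of water lost = 13.75 − 11 = 2.75 g → 2.75 / 18.02 = 0.1526 mol H2O
Molar mass of FeC2O4 = 143.87 g/mol → mol FeC2O4 = 11 / 143.87 = 0.07646
n = 0.1526 / 0.07646 = 2.00 ≈ 2 → FeC2O4·2H2O

FeC2O4·2H2O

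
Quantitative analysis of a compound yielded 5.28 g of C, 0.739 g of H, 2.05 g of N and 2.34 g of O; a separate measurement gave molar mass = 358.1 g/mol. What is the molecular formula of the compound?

C15H25N5O5

n(C) = 5.28/12.01 = 0.4396, n(H) = 0.739/1.008 = 0.7331, n(N) = 2.05/14.01 = 0.1463, n(O) = 2.34/16.00 = 0.1462
Divide by the smallest (0.1462 mol O): C 3.006, H 5.013, N 1.001, O 1.000
≈ 3:5:1:1 → C3H5NO
Empirical-formula mass = 71.08 g/mol
n = 358.1 / 71.08 = 5.04 ≈ 5
Molecular formula = (C3H5NO)×5 = C15H25N5O5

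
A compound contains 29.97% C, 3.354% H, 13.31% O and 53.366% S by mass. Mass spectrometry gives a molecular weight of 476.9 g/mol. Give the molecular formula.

C12H16O4S8

Assume 100 g: 29.97 g C, 3.354 g H, 13.31 g O, 53.366 g S.
C: 29.97 g ÷ 12.01 g/mol = 2.495 mol
H: 3.354 g ÷ 1.008 g/mol = 3.327 mol
O: 13.31 g ÷ 16.00 g/mol = 0.8319 mol
S: 53.366 g ÷ 32.07 g/mol = 1.664 mol
Divide by the smallest (0.8319 mol O): C 3.000, H 4.000, O 1.000, S 2.000
Ratio ≈ 3:4:1:2, so the empirical formula is C3H4OS2
Empirical-formula mass = 120.20 g/mol
n = 476.9 / 120.20 = 3.97 ≈ 4
Molecular formula = (C3H4OS2)×4 = C12H16O4S8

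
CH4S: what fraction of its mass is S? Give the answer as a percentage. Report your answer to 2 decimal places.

Molar mass = 1(12.01) + 4(1.008) + 1(32.07) = 48.112 g/mol
Mass of S per mole = 1 × 32.07 = 32.070 g
% S = 32.070 / 48.112 × 100 = 66.66%

66.66%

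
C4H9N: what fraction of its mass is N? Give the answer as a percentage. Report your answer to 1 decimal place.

Molar mass = 4(12.01) + 9(1.008) + 1(14.01) = 71.122 g/mol
Mass of N per mole = 1 × 14.01 = 14.010 g
% N = 14.010 / 71.122 × 100 = 19.7%

19.7%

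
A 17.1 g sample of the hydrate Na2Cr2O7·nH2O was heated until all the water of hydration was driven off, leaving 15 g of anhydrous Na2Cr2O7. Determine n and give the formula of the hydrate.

Mass of water lost = 17.1 − 15 = 2.1 g → 2.1 / 18.02 = 0.1165 mol H2O
Molar mass of Na2Cr2O7 = 261.98 g/mol → mol Na2Cr2O7 = 15 / 261.98 = 0.05726
n = 0.1165 / 0.05726 = 2.04 ≈ 2 → Na2Cr2O7·2H2O

Na2Cr2O7·2H2O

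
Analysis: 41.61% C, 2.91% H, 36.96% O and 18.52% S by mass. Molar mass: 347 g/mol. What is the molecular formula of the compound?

Assume 100 g: 41.61 g C, 2.91 g H, 36.96 g O, 18.52 g S.
C: 41.61 g ÷ 12.01 g/mol = 3.465 mol
H: 2.91 g ÷ 1.008 g/mol = 2.887 mol
O: 36.96 g ÷ 16.00 g/mol = 2.31 mol
S: 18.52 g ÷ 32.07 g/mol = 0.5775 mol
Smallest is S at 0.5775 mol; normalising gives C 5.999, H 4.999, O 4.000, S 1.000
→ C6H5O4S
Empirical-formula mass = 173.17 g/mol
n = 347 / 173.17 = 2.00 ≈ 2
Molecular formula = (C6H5O4S)×2 = C12H10O8S2

C12H10O8S2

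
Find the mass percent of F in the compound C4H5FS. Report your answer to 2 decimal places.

18.24%

Molar mass = 4(12.01) + 5(1.008) + 1(19.00) + 1(32.07) = 104.150 g/mol
Mass of F per mole = 1 × 19.00 = 19.000 g
% F = 19.000 / 104.150 × 100 = 18.24%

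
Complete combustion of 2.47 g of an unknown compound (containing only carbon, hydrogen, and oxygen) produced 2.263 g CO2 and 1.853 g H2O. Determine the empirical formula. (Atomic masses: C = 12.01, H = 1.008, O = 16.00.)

CH4O2

mol C = 2.263 / 44.01 = 0.05142; mass C = 0.05142 × 12.01 = 0.6176 g
mol H = 2 × (1.853 / 18.02) = 0.2057; mass H = 0.2057 × 1.008 = 0.2073 g
mass O = 2.47 − (0.8249) = 1.645 g → mol O = 0.1028
Ratios (÷ 0.05142): C 1.000, H 4.000, O 2.000
Ratio ≈ 1:4:2, so the empirical formula is CH4O2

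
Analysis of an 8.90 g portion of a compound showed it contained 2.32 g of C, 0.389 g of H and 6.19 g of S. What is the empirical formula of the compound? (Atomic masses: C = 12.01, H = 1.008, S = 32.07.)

n(C) = 2.32/12.01 = 0.1932, n(H) = 0.389/1.008 = 0.3859, n(S) = 6.19/32.07 = 0.193
Smallest is S at 0.193 mol; normalising gives C 1.001, H 1.999, S 1.000
Ratio ≈ 1:2:1, so the empirical formula is CH2S

CH2S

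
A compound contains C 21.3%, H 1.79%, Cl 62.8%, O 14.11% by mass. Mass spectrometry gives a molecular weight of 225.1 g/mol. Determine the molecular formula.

C4H4Cl4O2

Assume 100 g: 21.3 g C, 1.79 g H, 62.8 g Cl, 14.11 g O.
n(C) = 21.3/12.01 = 1.774, n(H) = 1.79/1.008 = 1.776, n(Cl) = 62.8/35.45 = 1.772, n(O) = 14.11/16.00 = 0.8819
Ratios (÷ 0.8819): C 2.011, H 2.014, Cl 2.009, O 1.000
Ratio ≈ 2:2:2:1, so the empirical formula is C2H2Cl2O
Empirical-formula mass = 112.94 g/mol
n = 225.1 / 112.94 = 1.99 ≈ 2
Molecular formula = (C2H2Cl2O)×2 = C4H4Cl4O2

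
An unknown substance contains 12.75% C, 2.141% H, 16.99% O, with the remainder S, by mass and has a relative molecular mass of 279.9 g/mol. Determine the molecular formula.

Assume 100 g: 12.75 g C, 2.141 g H, 16.99 g O, 68.119 g S.
C: 12.75 g ÷ 12.01 g/mol = 1.062 mol
H: 2.141 g ÷ 1.008 g/mol = 2.124 mol
O: 16.99 g ÷ 16.00 g/mol = 1.062 mol
S: 68.119 g ÷ 32.07 g/mol = 2.124 mol
Ratios (÷ 1.062): C 1.000, H 2.001, O 1.000, S 2.001
≈ 1:2:1:2 → CH2OS2
Empirical-formula mass = 94.17 g/mol
n = 279.9 / 94.17 = 2.97 ≈ 3
Molecular formula = (CH2OS2)×3 = C3H6O3S6

C3H6O3S6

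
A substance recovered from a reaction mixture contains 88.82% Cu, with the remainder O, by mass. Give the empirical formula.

Cu2O

Assume 100 g: 88.82 g Cu, 11.18 g O.
Cu: 88.82 g ÷ 63.55 g/mol = 1.398 mol
O: 11.18 g ÷ 16.00 g/mol = 0.6987 mol
Divide by the smallest (0.6987 mol O): Cu 2.000, O 1.000
≈ 2:1 → Cu2O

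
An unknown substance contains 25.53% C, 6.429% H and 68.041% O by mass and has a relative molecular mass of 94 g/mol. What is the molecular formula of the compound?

C2H6O4

Assume 100 g: 25.53 g C, 6.429 g H, 68.041 g O.
Moles — C: 25.53 / 12.01 = 2.126 mol; H: 6.429 / 1.008 = 6.378 mol; O: 68.041 / 16.00 = 4.253 mol
Smallest is C at 2.126 mol; normalising gives C 1.000, H 3.000, O 2.001
Ratio ≈ 1:3:2, so the empirical formula is CH3O2
Empirical-formula mass = 47.03 g/mol
n = 94 / 47.03 = 2.00 ≈ 2
Molecular formula = (CH3O2)×2 = C2H6O4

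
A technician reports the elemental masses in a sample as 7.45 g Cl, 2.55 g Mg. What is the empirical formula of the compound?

n(Cl) = 7.45/35.45 = 0.2102, n(Mg) = 2.55/24.31 = 0.1049
Smallest is Mg at 0.1049 mol; normalising gives Cl 2.003, Mg 1.000
≈ 2:1 → Cl2Mg

Cl2Mg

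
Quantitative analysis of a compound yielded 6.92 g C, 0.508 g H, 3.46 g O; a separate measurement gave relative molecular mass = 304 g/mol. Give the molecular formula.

n(C) = 6.92/12.01 = 0.5762, n(H) = 0.508/1.008 = 0.504, n(O) = 3.46/16.00 = 0.2162
Smallest is O at 0.2162 mol; normalising gives C 2.664, H 2.330, O 1.000
×3: C 7.99, H 6.99, O 3.00 → C8H7O3
Empirical-formula mass = 151.14 g/mol
n = 304 / 151.14 = 2.01 ≈ 2
Molecular formula = (C8H7O3)×2 = C16H14O6

C16H14O6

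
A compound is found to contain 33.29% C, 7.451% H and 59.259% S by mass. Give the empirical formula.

C3H8S2

Assume 100 g: 33.29 g C, 7.451 g H, 59.259 g S.
n(C) = 33.29/12.01 = 2.772, n(H) = 7.451/1.008 = 7.392, n(S) = 59.259/32.07 = 1.848
Smallest is S at 1.848 mol; normalising gives C 1.500, H 4.000, S 1.000
Scaling by 2: C 3.00, H 8.00, S 2.00 → C3H8S2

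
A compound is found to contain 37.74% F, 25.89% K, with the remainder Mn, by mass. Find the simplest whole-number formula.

Assume 100 g: 37.74 g F, 25.89 g K, 36.37 g Mn.
Moles — F: 37.74 / 19.00 = 1.986 mol; K: 25.89 / 39.10 = 0.6621 mol; Mn: 36.37 / 54.94 = 0.662 mol
Smallest is Mn at 0.662 mol; normalising gives F 3.001, K 1.000, Mn 1.000
→ F3KMn

F3KMn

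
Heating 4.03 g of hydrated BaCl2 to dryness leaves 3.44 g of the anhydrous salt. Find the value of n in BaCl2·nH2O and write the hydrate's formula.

BaCl2·2H2O

Mass of water lost = 4.03 − 3.44 = 0.59 g → 0.59 / 18.02 = 0.03274 mol H2O
Molar mass of BaCl2 = 208.23 g/mol → mol BaCl2 = 3.44 / 208.23 = 0.01652
n = 0.03274 / 0.01652 = 1.98 ≈ 2 → BaCl2·2H2O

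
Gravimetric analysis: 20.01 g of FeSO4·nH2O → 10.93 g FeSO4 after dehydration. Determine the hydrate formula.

Mass of water lost = 20.01 − 10.93 = 9.08 g → 9.08 / 18.02 = 0.5039 mol H2O
Molar mass of FeSO4 = 151.92 g/mol → mol FeSO4 = 10.93 / 151.92 = 0.07195
n = 0.5039 / 0.07195 = 7.00 ≈ 7 → FeSO4·7H2O

FeSO4·7H2O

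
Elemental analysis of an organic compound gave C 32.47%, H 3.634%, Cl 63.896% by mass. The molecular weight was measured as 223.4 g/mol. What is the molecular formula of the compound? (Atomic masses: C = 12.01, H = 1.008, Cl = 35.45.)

C6H8Cl4

Assume 100 g: 32.47 g C, 3.634 g H, 63.896 g Cl.
n(C) = 32.47/12.01 = 2.704, n(H) = 3.634/1.008 = 3.605, n(Cl) = 63.896/35.45 = 1.802
Ratios (÷ 1.802): C 1.500, H 2.000, Cl 1.000
Scaling by 2: C 3.00, H 4.00, Cl 2.00 → C3H4Cl2
Empirical-formula mass = 110.96 g/mol
n = 223.4 / 110.96 = 2.01 ≈ 2
Molecular formula = (C3H4Cl2)×2 = C6H8Cl4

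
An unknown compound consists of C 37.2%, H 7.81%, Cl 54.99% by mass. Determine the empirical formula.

C2H5Cl

Assume 100 g: 37.2 g C, 7.81 g H, 54.99 g Cl.
Moles — C: 37.2 / 12.01 = 3.097 mol; H: 7.81 / 1.008 = 7.748 mol; Cl: 54.99 / 35.45 = 1.551 mol
Ratios (÷ 1.551): C 1.997, H 4.995, Cl 1.000
Ratio ≈ 2:5:1, so the empirical formula is C2H5Cl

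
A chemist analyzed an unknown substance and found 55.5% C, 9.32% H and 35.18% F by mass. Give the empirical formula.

C5H10F2

Assume 100 g: 55.5 g C, 9.32 g H, 35.18 g F.
C: 55.5 g ÷ 12.01 g/mol = 4.621 mol
H: 9.32 g ÷ 1.008 g/mol = 9.246 mol
F: 35.18 g ÷ 19.00 g/mol = 1.852 mol
Ratios (÷ 1.852): C 2.496, H 4.994, F 1.000
Scaling by 2: C 4.99, H 9.99, F 2.00 → C5H10F2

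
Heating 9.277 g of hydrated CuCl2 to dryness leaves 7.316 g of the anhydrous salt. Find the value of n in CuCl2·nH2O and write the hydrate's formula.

CuCl2·2H2O

Mass of water lost = 9.277 − 7.316 = 1.961 g → 1.961 / 18.02 = 0.1088 mol H2O
Molar mass of CuCl2 = 134.45 g/mol → mol CuCl2 = 7.316 / 134.45 = 0.05441
n = 0.1088 / 0.05441 = 2.00 ≈ 2 → CuCl2·2H2O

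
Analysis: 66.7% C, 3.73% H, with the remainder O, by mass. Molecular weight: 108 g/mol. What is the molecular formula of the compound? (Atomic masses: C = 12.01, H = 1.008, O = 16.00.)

Assume 100 g: 66.7 g C, 3.73 g H, 29.57 g O.
Moles — C: 66.7 / 12.01 = 5.554 mol; H: 3.73 / 1.008 = 3.7 mol; O: 29.57 / 16.00 = 1.848 mol
Ratios (÷ 1.848): C 3.005, H 2.002, O 1.000
Ratio ≈ 3:2:1, so the empirical formula is C3H2O
Empirical-formula mass = 54.05 g/mol
n = 108 / 54.05 = 2.00 ≈ 2
Molecular formula = (C3H2O)×2 = C6H4O2

C6H4O2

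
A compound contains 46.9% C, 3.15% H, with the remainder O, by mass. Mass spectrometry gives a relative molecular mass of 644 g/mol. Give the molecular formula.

Assume 100 g: 46.9 g C, 3.15 g H, 49.95 g O.
n(C) = 46.9/12.01 = 3.905, n(H) = 3.15/1.008 = 3.125, n(O) = 49.95/16.00 = 3.122
Ratios (÷ 3.122): C 1.251, H 1.001, O 1.000
Multiply by 4: C 5.00, H 4.00, O 4.00 → C5H4O4
Empirical-formula mass = 128.08 g/mol
n = 644 / 128.08 = 5.03 ≈ 5
Molecular formula = (C5H4O4)×5 = C25H20O20

C25H20O20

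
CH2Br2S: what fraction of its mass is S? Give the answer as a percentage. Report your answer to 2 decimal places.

Molar mass = 1(12.01) + 2(1.008) + 2(79.90) + 1(32.07) = 205.896 g/mol
Mass of S per mole = 1 × 32.07 = 32.070 g
% S = 32.070 / 205.896 × 100 = 15.58%

15.58%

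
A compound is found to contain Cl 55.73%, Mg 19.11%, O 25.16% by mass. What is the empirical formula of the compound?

Assume 100 g: 55.73 g Cl, 19.11 g Mg, 25.16 g O.
n(Cl) = 55.73/35.45 = 1.572, n(Mg) = 19.11/24.31 = 0.7861, n(O) = 25.16/16.00 = 1.573
Smallest is Mg at 0.7861 mol; normalising gives Cl 2.000, Mg 1.000, O 2.000
→ Cl2MgO2

Cl2MgO2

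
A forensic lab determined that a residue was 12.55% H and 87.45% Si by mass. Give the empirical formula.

Assume 100 g: 12.55 g H, 87.45 g Si.
H: 12.55 g ÷ 1.008 g/mol = 12.45 mol
Si: 87.45 g ÷ 28.09 g/mol = 3.113 mol
Smallest is Si at 3.113 mol; normalising gives H 3.999, Si 1.000
Ratio ≈ 4:1, so the empirical formula is H4Si

H4Si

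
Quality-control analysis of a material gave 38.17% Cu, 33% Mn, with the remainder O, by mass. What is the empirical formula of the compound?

CuMnO3

Assume 100 g: 38.17 g Cu, 33 g Mn, 28.83 g O.
n(Cu) = 38.17/63.55 = 0.6006, n(Mn) = 33/54.94 = 0.6007, n(O) = 28.83/16.00 = 1.802
Smallest is Cu at 0.6006 mol; normalising gives Cu 1.000, Mn 1.000, O 3.000
≈ 1:1:3 → CuMnO3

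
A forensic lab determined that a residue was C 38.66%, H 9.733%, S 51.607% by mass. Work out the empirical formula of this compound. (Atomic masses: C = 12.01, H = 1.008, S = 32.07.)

C2H6S

Assume 100 g: 38.66 g C, 9.733 g H, 51.607 g S.
n(C) = 38.66/12.01 = 3.219, n(H) = 9.733/1.008 = 9.656, n(S) = 51.607/32.07 = 1.609
Smallest is S at 1.609 mol; normalising gives C 2.000, H 6.000, S 1.000
≈ 2:6:1 → C2H6S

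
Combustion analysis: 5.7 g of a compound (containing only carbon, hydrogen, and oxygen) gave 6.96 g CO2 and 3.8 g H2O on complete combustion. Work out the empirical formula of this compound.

C3H8O4

mol C = 6.96 / 44.01 = 0.1581; mass C = 0.1581 × 12.01 = 1.899 g
mol H = 2 × (3.8 / 18.02) = 0.4218; mass H = 0.4218 × 1.008 = 0.4251 g
mass O = 5.7 − (2.324) = 3.376 g → mol O = 0.2110
Ratios (÷ 0.1581): C 1.000, H 2.667, O 1.334
Scaling by 3: C 3.00, H 8.00, O 4.00 → C3H8O4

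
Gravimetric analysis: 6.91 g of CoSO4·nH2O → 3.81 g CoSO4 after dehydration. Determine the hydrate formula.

CoSO4·7H2O

Mass of water lost = 6.91 − 3.81 = 3.1 g → 3.1 / 18.02 = 0.172 mol H2O
Molar mass of CoSO4 = 155.00 g/mol → mol CoSO4 = 3.81 / 155.00 = 0.02458
n = 0.172 / 0.02458 = 7.00 ≈ 7 → CoSO4·7H2O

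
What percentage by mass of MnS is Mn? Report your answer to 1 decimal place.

63.1%

Molar mass = 1(54.94) + 1(32.07) = 87.010 g/mol
Mass of Mn per mole = 1 × 54.94 = 54.940 g
% Mn = 54.940 / 87.010 × 100 = 63.1%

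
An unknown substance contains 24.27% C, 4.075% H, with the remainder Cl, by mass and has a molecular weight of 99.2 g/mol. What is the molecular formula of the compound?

Assume 100 g: 24.27 g C, 4.075 g H, 71.655 g Cl.
n(C) = 24.27/12.01 = 2.021, n(H) = 4.075/1.008 = 4.043, n(Cl) = 71.655/35.45 = 2.021
Ratios (÷ 2.021): C 1.000, H 2.001, Cl 1.000
Ratio ≈ 1:2:1, so the empirical formula is CH2Cl
Empirical-formula mass = 49.48 g/mol
n = 99.2 / 49.48 = 2.01 ≈ 2
Molecular formula = (CH2Cl)×2 = C2H4Cl2

C2H4Cl2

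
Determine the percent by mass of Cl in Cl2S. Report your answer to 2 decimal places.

Molar mass = 2(35.45) + 1(32.07) = 102.970 g/mol
Mass of Cl per mole = 2 × 35.45 = 70.900 g
% Cl = 70.900 / 102.970 × 100 = 68.86%

68.86%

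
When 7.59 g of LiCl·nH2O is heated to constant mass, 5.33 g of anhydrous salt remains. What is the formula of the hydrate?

Mass of water lost = 7.59 − 5.33 = 2.26 g → 2.26 / 18.02 = 0.1254 mol H2O
Molar mass of LiCl = 42.39 g/mol → mol LiCl = 5.33 / 42.39 = 0.1257
n = 0.1254 / 0.1257 = 1.00 ≈ 1 → LiCl·H2O

LiCl·H2O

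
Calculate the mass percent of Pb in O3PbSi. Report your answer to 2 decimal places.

Molar mass = 3(16.00) + 1(207.2) + 1(28.09) = 283.290 g/mol
Mass of Pb per mole = 1 × 207.2 = 207.200 g
% Pb = 207.200 / 283.290 × 100 = 73.14%

73.14%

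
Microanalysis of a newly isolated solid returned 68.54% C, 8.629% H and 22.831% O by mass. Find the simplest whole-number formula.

C4H6O

Assume 100 g: 68.54 g C, 8.629 g H, 22.831 g O.
C: 68.54 g ÷ 12.01 g/mol = 5.707 mol
H: 8.629 g ÷ 1.008 g/mol = 8.561 mol
O: 22.831 g ÷ 16.00 g/mol = 1.427 mol
Ratios (÷ 1.427): C 3.999, H 5.999, O 1.000
≈ 4:6:1 → C4H6O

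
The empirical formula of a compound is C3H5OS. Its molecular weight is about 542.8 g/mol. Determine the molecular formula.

Empirical-formula mass = 89.14 g/mol
n = 542.8 / 89.14 = 6.09 ≈ 6
Molecular formula = (C3H5OS)6 = C18H30O6S6

C18H30O6S6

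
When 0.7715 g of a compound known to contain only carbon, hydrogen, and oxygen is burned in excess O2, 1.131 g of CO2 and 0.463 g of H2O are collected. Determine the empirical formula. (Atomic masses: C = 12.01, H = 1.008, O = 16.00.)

mol C = 1.131 / 44.01 = 0.02570; mass C = 0.02570 × 12.01 = 0.3086 g
mol H = 2 × (0.463 / 18.02) = 0.05139; mass H = 0.05139 × 1.008 = 0.05180 g
mass O = 0.7715 − (0.3604) = 0.4111 g → mol O = 0.02569
Smallest is O at 0.02569 mol; normalising gives C 1.000, H 2.000, O 1.000
→ CH2O

CH2O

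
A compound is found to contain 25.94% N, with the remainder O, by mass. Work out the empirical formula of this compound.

N2O5

Assume 100 g: 25.94 g N, 74.06 g O.
Moles — N: 25.94 / 14.01 = 1.852 mol; O: 74.06 / 16.00 = 4.629 mol
Smallest is N at 1.852 mol; normalising gives N 1.000, O 2.500
×2: N 2.00, O 5.00 → N2O5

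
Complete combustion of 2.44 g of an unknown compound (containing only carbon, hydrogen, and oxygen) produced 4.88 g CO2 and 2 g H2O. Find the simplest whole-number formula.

C2H4O

mol C = 4.88 / 44.01 = 0.1109; mass C = 0.1109 × 12.01 = 1.332 g
mol H = 2 × (2 / 18.02) = 0.2220; mass H = 0.2220 × 1.008 = 0.2238 g
mass O = 2.44 − (1.555) = 0.8845 g → mol O = 0.05528
Smallest is O at 0.05528 mol; normalising gives C 2.006, H 4.015, O 1.000
≈ 2:4:1 → C2H4O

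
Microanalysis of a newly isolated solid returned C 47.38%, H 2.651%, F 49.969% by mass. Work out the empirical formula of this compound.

C3H2F2

Assume 100 g: 47.38 g C, 2.651 g H, 49.969 g F.
Moles — C: 47.38 / 12.01 = 3.945 mol; H: 2.651 / 1.008 = 2.63 mol; F: 49.969 / 19.00 = 2.63 mol
Divide by the smallest (2.63 mol F): C 1.500, H 1.000, F 1.000
×2: C 3.00, H 2.00, F 2.00 → C3H2F2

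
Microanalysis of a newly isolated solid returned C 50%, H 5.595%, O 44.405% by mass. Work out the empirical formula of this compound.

Assume 100 g: 50 g C, 5.595 g H, 44.405 g O.
Moles — C: 50 / 12.01 = 4.163 mol; H: 5.595 / 1.008 = 5.551 mol; O: 44.405 / 16.00 = 2.775 mol
Smallest is O at 2.775 mol; normalising gives C 1.500, H 2.000, O 1.000
Multiply by 2: C 3.00, H 4.00, O 2.00 → C3H4O2

C3H4O2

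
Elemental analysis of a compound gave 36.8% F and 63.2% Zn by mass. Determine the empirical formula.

Assume 100 g: 36.8 g F, 63.2 g Zn.
n(F) = 36.8/19.00 = 1.937, n(Zn) = 63.2/65.38 = 0.9667
Smallest is Zn at 0.9667 mol; normalising gives F 2.004, Zn 1.000
≈ 2:1 → F2Zn

F2Zn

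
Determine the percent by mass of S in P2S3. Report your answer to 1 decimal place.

60.8%

Molar mass = 2(30.97) + 3(32.07) = 158.150 g/mol
Mass of S per mole = 3 × 32.07 = 96.210 g
% S = 96.210 / 158.150 × 100 = 60.8%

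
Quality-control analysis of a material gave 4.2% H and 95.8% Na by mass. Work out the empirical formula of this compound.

Assume 100 g: 4.2 g H, 95.8 g Na.
H: 4.2 g ÷ 1.008 g/mol = 4.167 mol
Na: 95.8 g ÷ 22.99 g/mol = 4.167 mol
Smallest is H at 4.167 mol; normalising gives H 1.000, Na 1.000
Ratio ≈ 1:1, so the empirical formula is HNa

HNa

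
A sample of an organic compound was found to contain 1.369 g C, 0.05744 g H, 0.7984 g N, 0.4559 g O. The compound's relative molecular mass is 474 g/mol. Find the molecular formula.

C20H10N10O5

n(C) = 1.369/12.01 = 0.114, n(H) = 0.05744/1.008 = 0.05698, n(N) = 0.7984/14.01 = 0.05699, n(O) = 0.4559/16.00 = 0.02849
Smallest is O at 0.02849 mol; normalising gives C 4.000, H 2.000, N 2.000, O 1.000
→ C4H2N2O
Empirical-formula mass = 94.08 g/mol
n = 474 / 94.08 = 5.04 ≈ 5
Molecular formula = (C4H2N2O)×5 = C20H10N10O5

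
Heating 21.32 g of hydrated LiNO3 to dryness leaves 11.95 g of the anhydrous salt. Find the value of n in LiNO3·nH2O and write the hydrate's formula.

Mass of water lost = 21.32 − 11.95 = 9.37 g → 9.37 / 18.02 = 0.52 mol H2O
Molar mass of LiNO3 = 68.95 g/mol → mol LiNO3 = 11.95 / 68.95 = 0.1733
n = 0.52 / 0.1733 = 3.00 ≈ 3 → LiNO3·3H2O

LiNO3·3H2O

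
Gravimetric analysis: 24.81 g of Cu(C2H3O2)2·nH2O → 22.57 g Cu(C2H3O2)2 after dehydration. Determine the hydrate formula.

Mass of water lost = 24.81 − 22.57 = 2.24 g → 2.24 / 18.02 = 0.1243 mol H2O
Molar mass of Cu(C2H3O2)2 = 181.64 g/mol → mol Cu(C2H3O2)2 = 22.57 / 181.64 = 0.1243
n = 0.1243 / 0.1243 = 1.00 ≈ 1 → Cu(C2H3O2)2·H2O

Cu(C2H3O2)2·H2O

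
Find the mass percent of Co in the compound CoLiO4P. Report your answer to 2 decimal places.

36.64%

Molar mass = 1(58.93) + 1(6.94) + 4(16.00) + 1(30.97) = 160.840 g/mol
Mass of Co per mole = 1 × 58.93 = 58.930 g
% Co = 58.930 / 160.840 × 100 = 36.64%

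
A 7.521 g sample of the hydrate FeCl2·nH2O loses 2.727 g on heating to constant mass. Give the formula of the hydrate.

Mass of anhydrous FeCl2 = 7.521 − 2.727 = 4.794 g
mol H2O = 2.727 / 18.02 = 0.1513
Molar mass of FeCl2 = 126.75 g/mol → mol FeCl2 = 4.794 / 126.75 = 0.03782
n = 0.1513 / 0.03782 = 4.00 ≈ 4 → FeCl2·4H2O

FeCl2·4H2O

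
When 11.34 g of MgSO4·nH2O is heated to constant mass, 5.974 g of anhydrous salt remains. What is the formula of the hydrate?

Mass of water lost = 11.34 − 5.974 = 5.366 g → 5.366 / 18.02 = 0.2978 mol H2O
Molar mass of MgSO4 = 120.38 g/mol → mol MgSO4 = 5.974 / 120.38 = 0.04963
n = 0.2978 / 0.04963 = 6.00 ≈ 6 → MgSO4·6H2O

MgSO4·6H2O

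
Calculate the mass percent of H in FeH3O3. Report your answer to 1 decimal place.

Molar mass = 1(55.85) + 3(1.008) + 3(16.00) = 106.874 g/mol
Mass of H per mole = 3 × 1.008 = 3.024 g
% H = 3.024 / 106.874 × 100 = 2.8%

2.8%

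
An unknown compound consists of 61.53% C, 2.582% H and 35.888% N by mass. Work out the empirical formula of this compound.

C2HN

Assume 100 g: 61.53 g C, 2.582 g H, 35.888 g N.
Moles — C: 61.53 / 12.01 = 5.123 mol; H: 2.582 / 1.008 = 2.562 mol; N: 35.888 / 14.01 = 2.562 mol
Divide by the smallest (2.562 mol H): C 2.000, H 1.000, N 1.000
≈ 2:1:1 → C2HN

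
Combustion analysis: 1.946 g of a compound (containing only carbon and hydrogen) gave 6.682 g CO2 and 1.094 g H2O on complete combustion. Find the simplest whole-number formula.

mol C = 6.682 / 44.01 = 0.1518; mass C = 0.1518 × 12.01 = 1.823 g
mol H = 2 × (1.094 / 18.02) = 0.1214; mass H = 0.1214 × 1.008 = 0.1224 g
Smallest is H at 0.1214 mol; normalising gives C 1.250, H 1.000
×4: C 5.00, H 4.00 → C5H4

C5H4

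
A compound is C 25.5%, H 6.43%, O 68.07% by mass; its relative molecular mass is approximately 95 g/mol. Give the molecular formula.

C2H6O4

Assume 100 g: 25.5 g C, 6.43 g H, 68.07 g O.
C: 25.5 g ÷ 12.01 g/mol = 2.123 mol
H: 6.43 g ÷ 1.008 g/mol = 6.379 mol
O: 68.07 g ÷ 16.00 g/mol = 4.254 mol
Smallest is C at 2.123 mol; normalising gives C 1.000, H 3.004, O 2.004
Ratio ≈ 1:3:2, so the empirical formula is CH3O2
Empirical-formula mass = 47.03 g/mol
n = 95 / 47.03 = 2.02 ≈ 2
Molecular formula = (CH3O2)×2 = C2H6O4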